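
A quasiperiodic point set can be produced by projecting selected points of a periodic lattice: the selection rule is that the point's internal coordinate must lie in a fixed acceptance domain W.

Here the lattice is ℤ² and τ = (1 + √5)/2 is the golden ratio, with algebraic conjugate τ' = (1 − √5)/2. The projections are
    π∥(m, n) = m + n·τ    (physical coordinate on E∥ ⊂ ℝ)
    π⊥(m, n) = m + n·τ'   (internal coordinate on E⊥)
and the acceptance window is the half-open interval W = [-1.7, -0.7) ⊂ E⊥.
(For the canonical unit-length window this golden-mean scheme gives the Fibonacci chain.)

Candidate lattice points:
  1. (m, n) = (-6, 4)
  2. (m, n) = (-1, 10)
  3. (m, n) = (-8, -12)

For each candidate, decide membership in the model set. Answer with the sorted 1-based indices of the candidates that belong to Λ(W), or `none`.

Numerically τ ≈ 1.6180 and τ' = −1/τ ≈ -0.6180.
[1] lift (-6,4): star map gives -8.4721; window check -1.7 ≤ -8.4721 < -0.7 is false → out
[2] lift (-1,10): star map gives -7.1803; window check -1.7 ≤ -7.1803 < -0.7 is false → out
[3] lift (-8,-12): star map gives -0.5836; window check -1.7 ≤ -0.5836 < -0.7 is false → out

none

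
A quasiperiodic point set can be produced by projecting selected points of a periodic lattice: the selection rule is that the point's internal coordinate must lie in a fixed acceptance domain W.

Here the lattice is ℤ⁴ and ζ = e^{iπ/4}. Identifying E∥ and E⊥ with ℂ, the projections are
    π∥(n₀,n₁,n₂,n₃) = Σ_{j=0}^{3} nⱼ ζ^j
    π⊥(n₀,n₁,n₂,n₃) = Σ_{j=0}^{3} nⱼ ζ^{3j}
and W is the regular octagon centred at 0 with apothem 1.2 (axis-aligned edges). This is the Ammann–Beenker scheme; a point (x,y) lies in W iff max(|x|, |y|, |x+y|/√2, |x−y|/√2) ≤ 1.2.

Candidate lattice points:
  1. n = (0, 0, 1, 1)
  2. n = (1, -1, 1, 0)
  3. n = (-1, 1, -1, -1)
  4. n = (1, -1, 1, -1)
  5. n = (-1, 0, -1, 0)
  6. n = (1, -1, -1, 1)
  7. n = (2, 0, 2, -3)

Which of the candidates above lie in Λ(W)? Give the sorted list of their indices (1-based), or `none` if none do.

π⊥(n) = n₀ + n₁ζ³ + n₂ζ⁶ + n₃ζ⁹ where ζ = e^{iπ/4}.
#1 (0, 0, 1, 1): internal (0.70711, -0.29289); octagon support 0.70711 vs apothem 1.2 → ∈ W
#2 (1, -1, 1, 0): internal (1.70711, -1.70711); octagon support 2.41421 vs apothem 1.2 → ∉ W
#3 (-1, 1, -1, -1): internal (-2.41421, 1.00000); octagon support 2.41421 vs apothem 1.2 → ∉ W
#4 (1, -1, 1, -1): internal (1.00000, -2.41421); octagon support 2.41421 vs apothem 1.2 → ∉ W
#5 (-1, 0, -1, 0): internal (-1.00000, 1.00000); octagon support 1.41421 vs apothem 1.2 → ∉ W
#6 (1, -1, -1, 1): internal (2.41421, 1.00000); octagon support 2.41421 vs apothem 1.2 → ∉ W
#7 (2, 0, 2, -3): internal (-0.12132, -4.12132); octagon support 4.12132 vs apothem 1.2 → ∉ W

1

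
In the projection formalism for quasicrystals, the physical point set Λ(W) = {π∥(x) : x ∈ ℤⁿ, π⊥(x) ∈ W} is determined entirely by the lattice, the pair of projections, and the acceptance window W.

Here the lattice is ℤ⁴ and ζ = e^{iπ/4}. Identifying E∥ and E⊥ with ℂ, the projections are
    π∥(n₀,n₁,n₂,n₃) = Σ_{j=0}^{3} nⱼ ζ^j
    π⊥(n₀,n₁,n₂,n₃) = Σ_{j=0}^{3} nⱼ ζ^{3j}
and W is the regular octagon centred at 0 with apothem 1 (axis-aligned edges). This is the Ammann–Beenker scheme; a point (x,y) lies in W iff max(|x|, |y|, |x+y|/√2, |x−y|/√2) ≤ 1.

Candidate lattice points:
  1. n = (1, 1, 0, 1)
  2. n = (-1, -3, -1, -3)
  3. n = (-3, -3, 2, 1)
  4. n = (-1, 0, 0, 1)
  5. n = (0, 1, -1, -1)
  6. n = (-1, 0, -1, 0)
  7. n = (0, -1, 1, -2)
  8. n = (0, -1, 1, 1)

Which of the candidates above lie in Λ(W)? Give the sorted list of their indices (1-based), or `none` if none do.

4

With ζ = e^{iπ/4} the internal vectors are ζ^0,ζ^3,ζ^6,ζ^9.
#1 (1, 1, 0, 1): internal (1.000000, 1.414214); octagon support 1.707107 vs apothem 1 → ∉ W
#2 (-1, -3, -1, -3): internal (-1.000000, -3.242641); octagon support 3.242641 vs apothem 1 → ∉ W
#3 (-3, -3, 2, 1): internal (-0.171573, -3.414214); octagon support 3.414214 vs apothem 1 → ∉ W
#4 (-1, 0, 0, 1): internal (-0.292893, 0.707107); octagon support 0.707107 vs apothem 1 → ∈ W
#5 (0, 1, -1, -1): internal (-1.414214, 1.000000); octagon support 1.707107 vs apothem 1 → ∉ W
#6 (-1, 0, -1, 0): internal (-1.000000, 1.000000); octagon support 1.414214 vs apothem 1 → ∉ W
#7 (0, -1, 1, -2): internal (-0.707107, -3.121320); octagon support 3.121320 vs apothem 1 → ∉ W
#8 (0, -1, 1, 1): internal (1.414214, -1.000000); octagon support 1.707107 vs apothem 1 → ∉ W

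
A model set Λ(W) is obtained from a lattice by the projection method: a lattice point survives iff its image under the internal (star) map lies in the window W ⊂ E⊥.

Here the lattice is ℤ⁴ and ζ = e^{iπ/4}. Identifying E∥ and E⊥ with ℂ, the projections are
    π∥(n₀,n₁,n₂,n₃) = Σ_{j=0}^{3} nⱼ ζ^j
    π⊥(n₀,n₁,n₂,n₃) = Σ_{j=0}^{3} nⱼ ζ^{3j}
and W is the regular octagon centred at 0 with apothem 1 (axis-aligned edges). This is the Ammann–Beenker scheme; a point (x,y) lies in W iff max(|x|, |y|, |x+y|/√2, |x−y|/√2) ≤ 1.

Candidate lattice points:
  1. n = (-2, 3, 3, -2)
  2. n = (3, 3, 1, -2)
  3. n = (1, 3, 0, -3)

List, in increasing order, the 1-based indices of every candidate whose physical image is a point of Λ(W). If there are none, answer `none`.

With ζ = e^{iπ/4} the internal vectors are ζ^0,ζ^3,ζ^6,ζ^9.
#1 (-2, 3, 3, -2): internal (-5.53553, -2.29289); octagon support 5.53553 vs apothem 1 → ∉ W
#2 (3, 3, 1, -2): internal (-0.53553, -0.29289); octagon support 0.58579 vs apothem 1 → ∈ W
#3 (1, 3, 0, -3): internal (-3.24264, 0.00000); octagon support 3.24264 vs apothem 1 → ∉ W

2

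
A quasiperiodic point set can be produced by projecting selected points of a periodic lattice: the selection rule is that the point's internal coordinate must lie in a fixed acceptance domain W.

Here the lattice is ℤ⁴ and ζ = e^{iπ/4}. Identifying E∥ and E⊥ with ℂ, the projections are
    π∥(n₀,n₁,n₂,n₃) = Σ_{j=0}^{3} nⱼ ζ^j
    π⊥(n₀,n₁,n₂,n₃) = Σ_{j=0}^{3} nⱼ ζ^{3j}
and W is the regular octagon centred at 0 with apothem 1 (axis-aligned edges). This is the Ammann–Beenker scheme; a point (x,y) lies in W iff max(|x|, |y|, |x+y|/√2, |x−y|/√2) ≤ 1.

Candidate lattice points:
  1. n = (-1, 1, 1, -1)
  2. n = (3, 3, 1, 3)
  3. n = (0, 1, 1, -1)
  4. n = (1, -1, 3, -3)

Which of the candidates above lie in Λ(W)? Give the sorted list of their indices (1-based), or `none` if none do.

π⊥(n) = n₀ + n₁ζ³ + n₂ζ⁶ + n₃ζ⁹ where ζ = e^{iπ/4}.
#1 (-1, 1, 1, -1): internal (-2.414214, -1.000000); octagon support 2.414214 vs apothem 1 → ∉ W
#2 (3, 3, 1, 3): internal (3.000000, 3.242641); octagon support 4.414214 vs apothem 1 → ∉ W
#3 (0, 1, 1, -1): internal (-1.414214, -1.000000); octagon support 1.707107 vs apothem 1 → ∉ W
#4 (1, -1, 3, -3): internal (-0.414214, -5.828427); octagon support 5.828427 vs apothem 1 → ∉ W

none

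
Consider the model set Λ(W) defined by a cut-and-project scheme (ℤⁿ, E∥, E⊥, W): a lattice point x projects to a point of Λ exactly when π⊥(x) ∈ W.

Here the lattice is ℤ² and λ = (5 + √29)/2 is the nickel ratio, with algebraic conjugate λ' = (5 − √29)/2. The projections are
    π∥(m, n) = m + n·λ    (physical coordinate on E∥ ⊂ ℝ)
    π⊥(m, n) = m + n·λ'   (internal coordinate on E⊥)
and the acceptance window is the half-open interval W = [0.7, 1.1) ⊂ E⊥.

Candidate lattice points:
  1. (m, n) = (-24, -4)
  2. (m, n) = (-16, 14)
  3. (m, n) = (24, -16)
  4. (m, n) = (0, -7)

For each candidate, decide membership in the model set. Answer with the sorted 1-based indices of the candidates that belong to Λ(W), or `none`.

Compute λ' = (5−√29)/2 = -0.19258, so π⊥(m,n) = m -0.19258·n.
candidate 1: (m,n)=(-24,-4) → π∥ = -24-4·λ ≈ -44.77033, π⊥ = -24-4·λ' ≈ -23.22967 ∉ [0.7, 1.1) ⇒ out
candidate 2: (m,n)=(-16,14) → π∥ = -16+14·λ ≈ 56.69615, π⊥ = -16+14·λ' ≈ -18.69615 ∉ [0.7, 1.1) ⇒ out
candidate 3: (m,n)=(24,-16) → π∥ = 24-16·λ ≈ -59.08132, π⊥ = 24-16·λ' ≈ 27.08132 ∉ [0.7, 1.1) ⇒ out
candidate 4: (m,n)=(0,-7) → π∥ = 0-7·λ ≈ -36.34808, π⊥ = 0-7·λ' ≈ 1.34808 ∉ [0.7, 1.1) ⇒ out

none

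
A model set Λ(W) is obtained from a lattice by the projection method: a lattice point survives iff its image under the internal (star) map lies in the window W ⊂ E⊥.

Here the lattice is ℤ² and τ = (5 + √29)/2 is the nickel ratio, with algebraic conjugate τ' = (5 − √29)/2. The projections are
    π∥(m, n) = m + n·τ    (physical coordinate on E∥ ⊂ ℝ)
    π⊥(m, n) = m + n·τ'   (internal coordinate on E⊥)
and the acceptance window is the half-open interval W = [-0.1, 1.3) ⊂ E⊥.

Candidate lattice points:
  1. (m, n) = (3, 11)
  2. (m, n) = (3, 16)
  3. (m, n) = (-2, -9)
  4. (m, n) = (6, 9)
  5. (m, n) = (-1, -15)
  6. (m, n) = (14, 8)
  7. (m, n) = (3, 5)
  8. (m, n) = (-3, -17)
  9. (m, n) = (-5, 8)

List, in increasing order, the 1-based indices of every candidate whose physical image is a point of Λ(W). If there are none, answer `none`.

τ' = (5−√29)/2 ≈ -0.1926.
candidate 1: (m,n)=(3,11) → π∥ = 3+11·τ ≈ 60.1184, π⊥ = 3+11·τ' ≈ 0.8816 ∈ [-0.1, 1.3) ⇒ IN Λ
candidate 2: (m,n)=(3,16) → π∥ = 3+16·τ ≈ 86.0813, π⊥ = 3+16·τ' ≈ -0.0813 ∈ [-0.1, 1.3) ⇒ IN Λ
candidate 3: (m,n)=(-2,-9) → π∥ = -2-9·τ ≈ -48.7332, π⊥ = -2-9·τ' ≈ -0.2668 ∉ [-0.1, 1.3) ⇒ out
candidate 4: (m,n)=(6,9) → π∥ = 6+9·τ ≈ 52.7332, π⊥ = 6+9·τ' ≈ 4.2668 ∉ [-0.1, 1.3) ⇒ out
candidate 5: (m,n)=(-1,-15) → π∥ = -1-15·τ ≈ -78.8887, π⊥ = -1-15·τ' ≈ 1.8887 ∉ [-0.1, 1.3) ⇒ out
candidate 6: (m,n)=(14,8) → π∥ = 14+8·τ ≈ 55.5407, π⊥ = 14+8·τ' ≈ 12.4593 ∉ [-0.1, 1.3) ⇒ out
candidate 7: (m,n)=(3,5) → π∥ = 3+5·τ ≈ 28.9629, π⊥ = 3+5·τ' ≈ 2.0371 ∉ [-0.1, 1.3) ⇒ out
candidate 8: (m,n)=(-3,-17) → π∥ = -3-17·τ ≈ -91.2739, π⊥ = -3-17·τ' ≈ 0.2739 ∈ [-0.1, 1.3) ⇒ IN Λ
candidate 9: (m,n)=(-5,8) → π∥ = -5+8·τ ≈ 36.5407, π⊥ = -5+8·τ' ≈ -6.5407 ∉ [-0.1, 1.3) ⇒ out

1, 2, 8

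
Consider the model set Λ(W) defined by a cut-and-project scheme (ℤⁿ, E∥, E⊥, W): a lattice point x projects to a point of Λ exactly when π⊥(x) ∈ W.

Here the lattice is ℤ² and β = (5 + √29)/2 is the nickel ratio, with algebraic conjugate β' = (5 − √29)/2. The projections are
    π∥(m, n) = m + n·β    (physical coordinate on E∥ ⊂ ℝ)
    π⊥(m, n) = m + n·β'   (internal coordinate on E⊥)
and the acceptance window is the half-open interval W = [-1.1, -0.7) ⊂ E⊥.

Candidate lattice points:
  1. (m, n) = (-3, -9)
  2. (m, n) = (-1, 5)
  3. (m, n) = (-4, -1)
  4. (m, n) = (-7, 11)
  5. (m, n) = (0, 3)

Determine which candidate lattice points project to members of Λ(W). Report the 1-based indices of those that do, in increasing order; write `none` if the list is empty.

Compute β' = (5−√29)/2 = -0.1926, so π⊥(m,n) = m -0.1926·n.
[1] lift (-3,-9): star map gives -1.2668; window check -1.1 ≤ -1.2668 < -0.7 is false → out
[2] lift (-1,5): star map gives -1.9629; window check -1.1 ≤ -1.9629 < -0.7 is false → out
[3] lift (-4,-1): star map gives -3.8074; window check -1.1 ≤ -3.8074 < -0.7 is false → out
[4] lift (-7,11): star map gives -9.1184; window check -1.1 ≤ -9.1184 < -0.7 is false → out
[5] lift (0,3): star map gives -0.5777; window check -1.1 ≤ -0.5777 < -0.7 is false → out

none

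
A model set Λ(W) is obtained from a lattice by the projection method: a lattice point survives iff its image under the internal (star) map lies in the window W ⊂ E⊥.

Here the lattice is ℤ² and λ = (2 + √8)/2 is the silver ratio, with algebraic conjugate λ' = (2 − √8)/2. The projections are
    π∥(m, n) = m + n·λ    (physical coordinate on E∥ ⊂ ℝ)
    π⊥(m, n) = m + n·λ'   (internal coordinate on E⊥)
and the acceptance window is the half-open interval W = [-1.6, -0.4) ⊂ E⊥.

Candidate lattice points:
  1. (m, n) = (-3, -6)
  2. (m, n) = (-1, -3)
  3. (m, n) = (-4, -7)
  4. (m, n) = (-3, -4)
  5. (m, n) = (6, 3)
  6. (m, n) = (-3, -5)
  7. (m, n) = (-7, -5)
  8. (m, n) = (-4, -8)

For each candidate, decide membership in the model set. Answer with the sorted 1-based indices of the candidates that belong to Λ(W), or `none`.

1, 3, 4, 6, 8

Numerically λ ≈ 2.414214 and λ' = −1/λ ≈ -0.414214.
#1 (-3,-6): internal coord -3 + (-6)·λ' = -0.514719; -0.514719 ∈ [-1.6, -0.4) → IN Λ
#2 (-1,-3): internal coord -1 + (-3)·λ' = +0.242641; +0.242641 ∉ [-1.6, -0.4) → out
#3 (-4,-7): internal coord -4 + (-7)·λ' = -1.100505; -1.100505 ∈ [-1.6, -0.4) → IN Λ
#4 (-3,-4): internal coord -3 + (-4)·λ' = -1.343146; -1.343146 ∈ [-1.6, -0.4) → IN Λ
#5 (6,3): internal coord 6 + (3)·λ' = +4.757359; +4.757359 ∉ [-1.6, -0.4) → out
#6 (-3,-5): internal coord -3 + (-5)·λ' = -0.928932; -0.928932 ∈ [-1.6, -0.4) → IN Λ
#7 (-7,-5): internal coord -7 + (-5)·λ' = -4.928932; -4.928932 ∉ [-1.6, -0.4) → out
#8 (-4,-8): internal coord -4 + (-8)·λ' = -0.686292; -0.686292 ∈ [-1.6, -0.4) → IN Λ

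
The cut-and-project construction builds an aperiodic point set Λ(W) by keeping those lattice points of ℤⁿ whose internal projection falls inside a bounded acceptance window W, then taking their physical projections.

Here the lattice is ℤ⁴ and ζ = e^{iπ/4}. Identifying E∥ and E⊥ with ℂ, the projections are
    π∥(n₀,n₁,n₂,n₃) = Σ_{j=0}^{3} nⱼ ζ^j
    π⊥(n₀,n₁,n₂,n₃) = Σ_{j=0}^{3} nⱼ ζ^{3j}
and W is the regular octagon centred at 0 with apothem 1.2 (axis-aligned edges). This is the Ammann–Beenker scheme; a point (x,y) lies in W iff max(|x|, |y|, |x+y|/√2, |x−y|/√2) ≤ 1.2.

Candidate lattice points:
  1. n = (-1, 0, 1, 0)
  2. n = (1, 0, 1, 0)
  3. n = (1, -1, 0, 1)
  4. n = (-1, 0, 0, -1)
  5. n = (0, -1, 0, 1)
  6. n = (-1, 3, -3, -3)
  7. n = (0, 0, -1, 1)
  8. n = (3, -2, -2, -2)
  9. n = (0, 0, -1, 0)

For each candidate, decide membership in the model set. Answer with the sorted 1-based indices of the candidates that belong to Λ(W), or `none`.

With ζ = e^{iπ/4} the internal vectors are ζ^0,ζ^3,ζ^6,ζ^9.
candidate 1: n = (-1, 0, 1, 0) → π⊥ ≈ (-1.0000, -1.0000); max(|x|,|y|,|x±y|/√2) = 1.4142 > 1.2 ⇒ ∉ W
candidate 2: n = (1, 0, 1, 0) → π⊥ ≈ (+1.0000, -1.0000); max(|x|,|y|,|x±y|/√2) = 1.4142 > 1.2 ⇒ ∉ W
candidate 3: n = (1, -1, 0, 1) → π⊥ ≈ (+2.4142, +0.0000); max(|x|,|y|,|x±y|/√2) = 2.4142 > 1.2 ⇒ ∉ W
candidate 4: n = (-1, 0, 0, -1) → π⊥ ≈ (-1.7071, -0.7071); max(|x|,|y|,|x±y|/√2) = 1.7071 > 1.2 ⇒ ∉ W
candidate 5: n = (0, -1, 0, 1) → π⊥ ≈ (+1.4142, +0.0000); max(|x|,|y|,|x±y|/√2) = 1.4142 > 1.2 ⇒ ∉ W
candidate 6: n = (-1, 3, -3, -3) → π⊥ ≈ (-5.2426, +3.0000); max(|x|,|y|,|x±y|/√2) = 5.8284 > 1.2 ⇒ ∉ W
candidate 7: n = (0, 0, -1, 1) → π⊥ ≈ (+0.7071, +1.7071); max(|x|,|y|,|x±y|/√2) = 1.7071 > 1.2 ⇒ ∉ W
candidate 8: n = (3, -2, -2, -2) → π⊥ ≈ (+3.0000, -0.8284); max(|x|,|y|,|x±y|/√2) = 3.0000 > 1.2 ⇒ ∉ W
candidate 9: n = (0, 0, -1, 0) → π⊥ ≈ (+0.0000, +1.0000); max(|x|,|y|,|x±y|/√2) = 1.0000 ≤ 1.2 ⇒ ∈ W

9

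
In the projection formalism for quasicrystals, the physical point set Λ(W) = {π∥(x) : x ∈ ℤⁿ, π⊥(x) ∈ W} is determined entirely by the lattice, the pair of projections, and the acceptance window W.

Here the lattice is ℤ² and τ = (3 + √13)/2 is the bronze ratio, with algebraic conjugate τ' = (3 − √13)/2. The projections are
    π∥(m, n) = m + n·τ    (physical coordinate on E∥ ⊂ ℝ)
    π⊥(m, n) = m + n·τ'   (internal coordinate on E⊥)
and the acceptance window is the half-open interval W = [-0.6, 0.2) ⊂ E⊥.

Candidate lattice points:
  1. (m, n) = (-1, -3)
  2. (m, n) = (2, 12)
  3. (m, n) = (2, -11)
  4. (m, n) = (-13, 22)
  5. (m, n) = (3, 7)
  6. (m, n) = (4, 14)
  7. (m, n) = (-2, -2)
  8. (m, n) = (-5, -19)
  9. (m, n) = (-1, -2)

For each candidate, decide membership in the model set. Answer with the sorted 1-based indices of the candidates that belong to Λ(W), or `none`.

Numerically τ ≈ 3.30278 and τ' = −1/τ ≈ -0.30278.
[1] lift (-1,-3): star map gives -0.09167; window check -0.6 ≤ -0.09167 < 0.2 is true → IN Λ
[2] lift (2,12): star map gives -1.63331; window check -0.6 ≤ -1.63331 < 0.2 is false → out
[3] lift (2,-11): star map gives 5.33053; window check -0.6 ≤ 5.33053 < 0.2 is false → out
[4] lift (-13,22): star map gives -19.66106; window check -0.6 ≤ -19.66106 < 0.2 is false → out
[5] lift (3,7): star map gives 0.88057; window check -0.6 ≤ 0.88057 < 0.2 is false → out
[6] lift (4,14): star map gives -0.23886; window check -0.6 ≤ -0.23886 < 0.2 is true → IN Λ
[7] lift (-2,-2): star map gives -1.39445; window check -0.6 ≤ -1.39445 < 0.2 is false → out
[8] lift (-5,-19): star map gives 0.75274; window check -0.6 ≤ 0.75274 < 0.2 is false → out
[9] lift (-1,-2): star map gives -0.39445; window check -0.6 ≤ -0.39445 < 0.2 is true → IN Λ

1, 6, 9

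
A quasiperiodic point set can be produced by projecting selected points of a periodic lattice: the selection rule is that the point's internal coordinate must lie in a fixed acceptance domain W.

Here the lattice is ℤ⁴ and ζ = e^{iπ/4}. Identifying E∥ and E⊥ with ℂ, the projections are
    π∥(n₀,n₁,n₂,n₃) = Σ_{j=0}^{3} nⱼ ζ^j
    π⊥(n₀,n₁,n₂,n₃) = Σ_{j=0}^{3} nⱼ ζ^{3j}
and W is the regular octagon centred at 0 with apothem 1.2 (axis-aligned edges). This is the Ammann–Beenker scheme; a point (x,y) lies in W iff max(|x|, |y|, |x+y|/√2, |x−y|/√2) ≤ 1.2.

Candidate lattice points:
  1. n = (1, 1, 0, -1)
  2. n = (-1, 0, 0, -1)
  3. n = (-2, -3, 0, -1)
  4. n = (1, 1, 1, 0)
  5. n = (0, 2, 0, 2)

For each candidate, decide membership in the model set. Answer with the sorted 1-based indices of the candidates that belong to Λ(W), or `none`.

1, 4

Internal map: ζ^{3j} for j=0..3 gives (1,0), (−√2/2,√2/2), (0,−1), (√2/2,√2/2).
candidate 1: n = (1, 1, 0, -1) → π⊥ ≈ (-0.414214, +0.000000); max(|x|,|y|,|x±y|/√2) = 0.414214 ≤ 1.2 ⇒ ∈ W
candidate 2: n = (-1, 0, 0, -1) → π⊥ ≈ (-1.707107, -0.707107); max(|x|,|y|,|x±y|/√2) = 1.707107 > 1.2 ⇒ ∉ W
candidate 3: n = (-2, -3, 0, -1) → π⊥ ≈ (-0.585786, -2.828427); max(|x|,|y|,|x±y|/√2) = 2.828427 > 1.2 ⇒ ∉ W
candidate 4: n = (1, 1, 1, 0) → π⊥ ≈ (+0.292893, -0.292893); max(|x|,|y|,|x±y|/√2) = 0.414214 ≤ 1.2 ⇒ ∈ W
candidate 5: n = (0, 2, 0, 2) → π⊥ ≈ (+0.000000, +2.828427); max(|x|,|y|,|x±y|/√2) = 2.828427 > 1.2 ⇒ ∉ W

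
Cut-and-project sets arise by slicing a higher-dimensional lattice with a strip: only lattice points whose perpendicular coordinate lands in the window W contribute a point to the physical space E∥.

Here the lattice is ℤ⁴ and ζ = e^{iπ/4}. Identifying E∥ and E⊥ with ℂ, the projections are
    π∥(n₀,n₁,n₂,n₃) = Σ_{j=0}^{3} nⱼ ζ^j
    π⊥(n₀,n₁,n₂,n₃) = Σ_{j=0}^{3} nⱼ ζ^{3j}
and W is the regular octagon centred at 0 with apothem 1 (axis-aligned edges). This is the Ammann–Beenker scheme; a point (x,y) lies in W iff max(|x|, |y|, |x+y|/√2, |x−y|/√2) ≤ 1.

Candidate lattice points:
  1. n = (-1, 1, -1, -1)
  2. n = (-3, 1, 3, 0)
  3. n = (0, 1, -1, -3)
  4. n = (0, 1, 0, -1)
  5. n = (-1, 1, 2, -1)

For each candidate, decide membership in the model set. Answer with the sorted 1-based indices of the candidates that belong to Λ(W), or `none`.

none

With ζ = e^{iπ/4} the internal vectors are ζ^0,ζ^3,ζ^6,ζ^9.
candidate 1: n = (-1, 1, -1, -1) → π⊥ ≈ (-2.414214, +1.000000); max(|x|,|y|,|x±y|/√2) = 2.414214 > 1 ⇒ ∉ W
candidate 2: n = (-3, 1, 3, 0) → π⊥ ≈ (-3.707107, -2.292893); max(|x|,|y|,|x±y|/√2) = 4.242641 > 1 ⇒ ∉ W
candidate 3: n = (0, 1, -1, -3) → π⊥ ≈ (-2.828427, -0.414214); max(|x|,|y|,|x±y|/√2) = 2.828427 > 1 ⇒ ∉ W
candidate 4: n = (0, 1, 0, -1) → π⊥ ≈ (-1.414214, +0.000000); max(|x|,|y|,|x±y|/√2) = 1.414214 > 1 ⇒ ∉ W
candidate 5: n = (-1, 1, 2, -1) → π⊥ ≈ (-2.414214, -2.000000); max(|x|,|y|,|x±y|/√2) = 3.121320 > 1 ⇒ ∉ W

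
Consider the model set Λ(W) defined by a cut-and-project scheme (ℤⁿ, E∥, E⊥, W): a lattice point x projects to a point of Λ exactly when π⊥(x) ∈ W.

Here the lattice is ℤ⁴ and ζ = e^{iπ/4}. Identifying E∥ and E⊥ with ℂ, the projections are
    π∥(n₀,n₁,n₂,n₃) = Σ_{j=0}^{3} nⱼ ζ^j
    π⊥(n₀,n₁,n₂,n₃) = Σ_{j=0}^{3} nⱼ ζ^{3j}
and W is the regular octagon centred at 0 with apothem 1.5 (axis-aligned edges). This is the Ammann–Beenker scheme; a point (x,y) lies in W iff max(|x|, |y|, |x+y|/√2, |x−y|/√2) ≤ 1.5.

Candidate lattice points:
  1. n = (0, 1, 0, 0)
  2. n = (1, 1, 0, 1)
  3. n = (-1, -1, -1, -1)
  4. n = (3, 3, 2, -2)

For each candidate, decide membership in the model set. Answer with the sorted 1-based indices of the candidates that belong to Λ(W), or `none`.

1, 3, 4

Internal map: ζ^{3j} for j=0..3 gives (1,0), (−√2/2,√2/2), (0,−1), (√2/2,√2/2).
#1 (0, 1, 0, 0): internal (-0.70711, 0.70711); octagon support 1.00000 vs apothem 1.5 → ∈ W
#2 (1, 1, 0, 1): internal (1.00000, 1.41421); octagon support 1.70711 vs apothem 1.5 → ∉ W
#3 (-1, -1, -1, -1): internal (-1.00000, -0.41421); octagon support 1.00000 vs apothem 1.5 → ∈ W
#4 (3, 3, 2, -2): internal (-0.53553, -1.29289); octagon support 1.29289 vs apothem 1.5 → ∈ W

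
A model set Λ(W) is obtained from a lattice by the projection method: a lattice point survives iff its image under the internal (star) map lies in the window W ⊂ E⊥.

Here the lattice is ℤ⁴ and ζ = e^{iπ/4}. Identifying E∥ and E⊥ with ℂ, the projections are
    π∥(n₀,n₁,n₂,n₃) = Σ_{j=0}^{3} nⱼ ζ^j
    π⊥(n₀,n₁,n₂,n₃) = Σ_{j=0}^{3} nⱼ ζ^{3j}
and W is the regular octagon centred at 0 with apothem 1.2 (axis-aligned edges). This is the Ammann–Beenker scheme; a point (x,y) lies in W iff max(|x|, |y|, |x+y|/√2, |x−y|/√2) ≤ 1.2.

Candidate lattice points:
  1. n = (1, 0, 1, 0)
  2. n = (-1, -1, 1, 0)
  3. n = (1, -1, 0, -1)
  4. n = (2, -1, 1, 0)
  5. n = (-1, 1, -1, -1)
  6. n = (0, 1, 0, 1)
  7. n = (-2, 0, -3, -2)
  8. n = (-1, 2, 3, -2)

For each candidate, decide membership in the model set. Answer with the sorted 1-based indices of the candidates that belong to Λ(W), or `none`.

none

Internal map: ζ^{3j} for j=0..3 gives (1,0), (−√2/2,√2/2), (0,−1), (√2/2,√2/2).
#1 (1, 0, 1, 0): internal (1.000000, -1.000000); octagon support 1.414214 vs apothem 1.2 → ∉ W
#2 (-1, -1, 1, 0): internal (-0.292893, -1.707107); octagon support 1.707107 vs apothem 1.2 → ∉ W
#3 (1, -1, 0, -1): internal (1.000000, -1.414214); octagon support 1.707107 vs apothem 1.2 → ∉ W
#4 (2, -1, 1, 0): internal (2.707107, -1.707107); octagon support 3.121320 vs apothem 1.2 → ∉ W
#5 (-1, 1, -1, -1): internal (-2.414214, 1.000000); octagon support 2.414214 vs apothem 1.2 → ∉ W
#6 (0, 1, 0, 1): internal (0.000000, 1.414214); octagon support 1.414214 vs apothem 1.2 → ∉ W
#7 (-2, 0, -3, -2): internal (-3.414214, 1.585786); octagon support 3.535534 vs apothem 1.2 → ∉ W
#8 (-1, 2, 3, -2): internal (-3.828427, -3.000000); octagon support 4.828427 vs apothem 1.2 → ∉ W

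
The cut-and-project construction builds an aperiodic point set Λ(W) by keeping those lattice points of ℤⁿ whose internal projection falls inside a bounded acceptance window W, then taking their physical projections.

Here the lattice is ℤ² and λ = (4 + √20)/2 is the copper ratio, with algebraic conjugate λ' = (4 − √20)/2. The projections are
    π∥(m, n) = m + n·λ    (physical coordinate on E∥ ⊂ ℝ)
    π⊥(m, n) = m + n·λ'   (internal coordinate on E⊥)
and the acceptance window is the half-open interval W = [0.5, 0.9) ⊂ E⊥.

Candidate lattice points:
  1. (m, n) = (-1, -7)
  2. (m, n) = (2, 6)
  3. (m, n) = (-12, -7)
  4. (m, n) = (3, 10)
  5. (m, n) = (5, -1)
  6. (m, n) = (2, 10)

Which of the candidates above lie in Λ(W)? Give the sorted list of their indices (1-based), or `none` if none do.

Numerically λ ≈ 4.236068 and λ' = −1/λ ≈ -0.236068.
[1] lift (-1,-7): star map gives 0.652476; window check 0.5 ≤ 0.652476 < 0.9 is true → IN Λ
[2] lift (2,6): star map gives 0.583592; window check 0.5 ≤ 0.583592 < 0.9 is true → IN Λ
[3] lift (-12,-7): star map gives -10.347524; window check 0.5 ≤ -10.347524 < 0.9 is false → out
[4] lift (3,10): star map gives 0.639320; window check 0.5 ≤ 0.639320 < 0.9 is true → IN Λ
[5] lift (5,-1): star map gives 5.236068; window check 0.5 ≤ 5.236068 < 0.9 is false → out
[6] lift (2,10): star map gives -0.360680; window check 0.5 ≤ -0.360680 < 0.9 is false → out

1, 2, 4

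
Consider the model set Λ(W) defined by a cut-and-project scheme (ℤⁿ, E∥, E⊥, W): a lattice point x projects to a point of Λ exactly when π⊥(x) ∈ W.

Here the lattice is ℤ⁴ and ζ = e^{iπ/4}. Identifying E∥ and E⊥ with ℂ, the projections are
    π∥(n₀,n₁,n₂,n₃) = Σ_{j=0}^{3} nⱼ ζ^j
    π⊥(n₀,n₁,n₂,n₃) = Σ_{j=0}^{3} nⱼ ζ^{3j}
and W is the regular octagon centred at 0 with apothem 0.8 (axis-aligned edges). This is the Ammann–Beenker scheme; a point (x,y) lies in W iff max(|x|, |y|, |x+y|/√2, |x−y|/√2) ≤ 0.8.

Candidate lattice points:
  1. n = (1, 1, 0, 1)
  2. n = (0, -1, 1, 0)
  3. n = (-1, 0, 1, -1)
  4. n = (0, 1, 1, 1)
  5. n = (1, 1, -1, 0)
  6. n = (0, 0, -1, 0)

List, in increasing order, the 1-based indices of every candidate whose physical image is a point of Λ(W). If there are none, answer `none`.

4

With ζ = e^{iπ/4} the internal vectors are ζ^0,ζ^3,ζ^6,ζ^9.
candidate 1: n = (1, 1, 0, 1) → π⊥ ≈ (+1.00000, +1.41421); max(|x|,|y|,|x±y|/√2) = 1.70711 > 0.8 ⇒ ∉ W
candidate 2: n = (0, -1, 1, 0) → π⊥ ≈ (+0.70711, -1.70711); max(|x|,|y|,|x±y|/√2) = 1.70711 > 0.8 ⇒ ∉ W
candidate 3: n = (-1, 0, 1, -1) → π⊥ ≈ (-1.70711, -1.70711); max(|x|,|y|,|x±y|/√2) = 2.41421 > 0.8 ⇒ ∉ W
candidate 4: n = (0, 1, 1, 1) → π⊥ ≈ (+0.00000, +0.41421); max(|x|,|y|,|x±y|/√2) = 0.41421 ≤ 0.8 ⇒ ∈ W
candidate 5: n = (1, 1, -1, 0) → π⊥ ≈ (+0.29289, +1.70711); max(|x|,|y|,|x±y|/√2) = 1.70711 > 0.8 ⇒ ∉ W
candidate 6: n = (0, 0, -1, 0) → π⊥ ≈ (+0.00000, +1.00000); max(|x|,|y|,|x±y|/√2) = 1.00000 > 0.8 ⇒ ∉ W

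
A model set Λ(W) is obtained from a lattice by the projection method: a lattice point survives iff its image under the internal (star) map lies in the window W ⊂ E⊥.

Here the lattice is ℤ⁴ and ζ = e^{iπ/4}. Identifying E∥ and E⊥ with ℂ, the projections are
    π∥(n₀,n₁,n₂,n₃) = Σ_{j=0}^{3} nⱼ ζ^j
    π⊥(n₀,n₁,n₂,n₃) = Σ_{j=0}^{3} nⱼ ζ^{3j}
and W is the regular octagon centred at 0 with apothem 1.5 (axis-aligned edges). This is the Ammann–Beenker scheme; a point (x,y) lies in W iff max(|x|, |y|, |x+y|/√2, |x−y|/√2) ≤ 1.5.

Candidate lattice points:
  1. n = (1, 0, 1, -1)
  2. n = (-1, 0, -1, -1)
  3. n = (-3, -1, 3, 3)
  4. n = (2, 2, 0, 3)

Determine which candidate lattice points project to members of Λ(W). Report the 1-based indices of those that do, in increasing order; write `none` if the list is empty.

With ζ = e^{iπ/4} the internal vectors are ζ^0,ζ^3,ζ^6,ζ^9.
candidate 1: n = (1, 0, 1, -1) → π⊥ ≈ (+0.292893, -1.707107); max(|x|,|y|,|x±y|/√2) = 1.707107 > 1.5 ⇒ ∉ W
candidate 2: n = (-1, 0, -1, -1) → π⊥ ≈ (-1.707107, +0.292893); max(|x|,|y|,|x±y|/√2) = 1.707107 > 1.5 ⇒ ∉ W
candidate 3: n = (-3, -1, 3, 3) → π⊥ ≈ (-0.171573, -1.585786); max(|x|,|y|,|x±y|/√2) = 1.585786 > 1.5 ⇒ ∉ W
candidate 4: n = (2, 2, 0, 3) → π⊥ ≈ (+2.707107, +3.535534); max(|x|,|y|,|x±y|/√2) = 4.414214 > 1.5 ⇒ ∉ W

none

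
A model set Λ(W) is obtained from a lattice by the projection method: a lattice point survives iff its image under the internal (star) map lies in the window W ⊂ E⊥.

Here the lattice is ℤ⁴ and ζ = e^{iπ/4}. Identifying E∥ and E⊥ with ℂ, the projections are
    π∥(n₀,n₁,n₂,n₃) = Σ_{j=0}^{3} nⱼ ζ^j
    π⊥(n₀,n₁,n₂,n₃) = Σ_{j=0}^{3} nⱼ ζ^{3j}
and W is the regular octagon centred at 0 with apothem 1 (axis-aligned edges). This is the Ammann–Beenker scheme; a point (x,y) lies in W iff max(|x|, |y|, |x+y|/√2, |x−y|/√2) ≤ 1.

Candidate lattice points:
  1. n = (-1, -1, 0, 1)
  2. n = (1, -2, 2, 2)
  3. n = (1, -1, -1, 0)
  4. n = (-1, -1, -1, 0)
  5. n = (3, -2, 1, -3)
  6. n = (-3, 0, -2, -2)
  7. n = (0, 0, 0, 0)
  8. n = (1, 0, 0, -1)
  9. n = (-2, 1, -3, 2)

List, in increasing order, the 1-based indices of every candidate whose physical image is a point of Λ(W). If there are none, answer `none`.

1, 4, 7, 8

π⊥(n) = n₀ + n₁ζ³ + n₂ζ⁶ + n₃ζ⁹ where ζ = e^{iπ/4}.
#1 (-1, -1, 0, 1): internal (0.4142, 0.0000); octagon support 0.4142 vs apothem 1 → ∈ W
#2 (1, -2, 2, 2): internal (3.8284, -2.0000); octagon support 4.1213 vs apothem 1 → ∉ W
#3 (1, -1, -1, 0): internal (1.7071, 0.2929); octagon support 1.7071 vs apothem 1 → ∉ W
#4 (-1, -1, -1, 0): internal (-0.2929, 0.2929); octagon support 0.4142 vs apothem 1 → ∈ W
#5 (3, -2, 1, -3): internal (2.2929, -4.5355); octagon support 4.8284 vs apothem 1 → ∉ W
#6 (-3, 0, -2, -2): internal (-4.4142, 0.5858); octagon support 4.4142 vs apothem 1 → ∉ W
#7 (0, 0, 0, 0): internal (0.0000, 0.0000); octagon support 0.0000 vs apothem 1 → ∈ W
#8 (1, 0, 0, -1): internal (0.2929, -0.7071); octagon support 0.7071 vs apothem 1 → ∈ W
#9 (-2, 1, -3, 2): internal (-1.2929, 5.1213); octagon support 5.1213 vs apothem 1 → ∉ W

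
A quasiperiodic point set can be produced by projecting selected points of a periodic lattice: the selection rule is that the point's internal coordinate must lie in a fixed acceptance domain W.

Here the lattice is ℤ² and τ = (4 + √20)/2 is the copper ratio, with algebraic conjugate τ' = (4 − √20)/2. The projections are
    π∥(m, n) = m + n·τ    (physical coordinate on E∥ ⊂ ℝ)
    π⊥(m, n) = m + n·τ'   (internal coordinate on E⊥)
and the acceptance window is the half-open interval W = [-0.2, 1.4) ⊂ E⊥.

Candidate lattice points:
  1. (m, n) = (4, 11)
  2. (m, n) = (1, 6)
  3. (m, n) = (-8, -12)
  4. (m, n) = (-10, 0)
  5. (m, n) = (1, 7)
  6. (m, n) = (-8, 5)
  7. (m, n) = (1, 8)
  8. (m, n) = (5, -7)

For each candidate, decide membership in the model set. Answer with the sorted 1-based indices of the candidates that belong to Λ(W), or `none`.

none

τ' = (4−√20)/2 ≈ -0.23607.
#1 (4,11): internal coord 4 + (11)·τ' = +1.40325; +1.40325 ∉ [-0.2, 1.4) → out
#2 (1,6): internal coord 1 + (6)·τ' = -0.41641; -0.41641 ∉ [-0.2, 1.4) → out
#3 (-8,-12): internal coord -8 + (-12)·τ' = -5.16718; -5.16718 ∉ [-0.2, 1.4) → out
#4 (-10,0): internal coord -10 + (0)·τ' = -10.00000; -10.00000 ∉ [-0.2, 1.4) → out
#5 (1,7): internal coord 1 + (7)·τ' = -0.65248; -0.65248 ∉ [-0.2, 1.4) → out
#6 (-8,5): internal coord -8 + (5)·τ' = -9.18034; -9.18034 ∉ [-0.2, 1.4) → out
#7 (1,8): internal coord 1 + (8)·τ' = -0.88854; -0.88854 ∉ [-0.2, 1.4) → out
#8 (5,-7): internal coord 5 + (-7)·τ' = +6.65248; +6.65248 ∉ [-0.2, 1.4) → out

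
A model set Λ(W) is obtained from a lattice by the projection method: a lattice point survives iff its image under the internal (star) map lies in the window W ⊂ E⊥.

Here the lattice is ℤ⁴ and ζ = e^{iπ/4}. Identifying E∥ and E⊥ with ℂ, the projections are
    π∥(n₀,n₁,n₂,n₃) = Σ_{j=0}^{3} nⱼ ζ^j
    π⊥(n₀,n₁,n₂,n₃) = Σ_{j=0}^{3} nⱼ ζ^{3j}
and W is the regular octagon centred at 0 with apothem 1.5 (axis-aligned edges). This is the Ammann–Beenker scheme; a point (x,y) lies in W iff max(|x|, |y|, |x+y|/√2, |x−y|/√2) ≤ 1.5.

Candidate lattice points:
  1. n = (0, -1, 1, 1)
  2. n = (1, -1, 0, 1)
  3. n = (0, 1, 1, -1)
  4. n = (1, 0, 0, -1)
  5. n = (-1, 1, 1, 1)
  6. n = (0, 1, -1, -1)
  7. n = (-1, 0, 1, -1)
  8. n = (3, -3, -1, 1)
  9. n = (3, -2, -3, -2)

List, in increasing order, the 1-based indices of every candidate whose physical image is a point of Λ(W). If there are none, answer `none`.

4, 5

With ζ = e^{iπ/4} the internal vectors are ζ^0,ζ^3,ζ^6,ζ^9.
candidate 1: n = (0, -1, 1, 1) → π⊥ ≈ (+1.414214, -1.000000); max(|x|,|y|,|x±y|/√2) = 1.707107 > 1.5 ⇒ ∉ W
candidate 2: n = (1, -1, 0, 1) → π⊥ ≈ (+2.414214, +0.000000); max(|x|,|y|,|x±y|/√2) = 2.414214 > 1.5 ⇒ ∉ W
candidate 3: n = (0, 1, 1, -1) → π⊥ ≈ (-1.414214, -1.000000); max(|x|,|y|,|x±y|/√2) = 1.707107 > 1.5 ⇒ ∉ W
candidate 4: n = (1, 0, 0, -1) → π⊥ ≈ (+0.292893, -0.707107); max(|x|,|y|,|x±y|/√2) = 0.707107 ≤ 1.5 ⇒ ∈ W
candidate 5: n = (-1, 1, 1, 1) → π⊥ ≈ (-1.000000, +0.414214); max(|x|,|y|,|x±y|/√2) = 1.000000 ≤ 1.5 ⇒ ∈ W
candidate 6: n = (0, 1, -1, -1) → π⊥ ≈ (-1.414214, +1.000000); max(|x|,|y|,|x±y|/√2) = 1.707107 > 1.5 ⇒ ∉ W
candidate 7: n = (-1, 0, 1, -1) → π⊥ ≈ (-1.707107, -1.707107); max(|x|,|y|,|x±y|/√2) = 2.414214 > 1.5 ⇒ ∉ W
candidate 8: n = (3, -3, -1, 1) → π⊥ ≈ (+5.828427, -0.414214); max(|x|,|y|,|x±y|/√2) = 5.828427 > 1.5 ⇒ ∉ W
candidate 9: n = (3, -2, -3, -2) → π⊥ ≈ (+3.000000, +0.171573); max(|x|,|y|,|x±y|/√2) = 3.000000 > 1.5 ⇒ ∉ W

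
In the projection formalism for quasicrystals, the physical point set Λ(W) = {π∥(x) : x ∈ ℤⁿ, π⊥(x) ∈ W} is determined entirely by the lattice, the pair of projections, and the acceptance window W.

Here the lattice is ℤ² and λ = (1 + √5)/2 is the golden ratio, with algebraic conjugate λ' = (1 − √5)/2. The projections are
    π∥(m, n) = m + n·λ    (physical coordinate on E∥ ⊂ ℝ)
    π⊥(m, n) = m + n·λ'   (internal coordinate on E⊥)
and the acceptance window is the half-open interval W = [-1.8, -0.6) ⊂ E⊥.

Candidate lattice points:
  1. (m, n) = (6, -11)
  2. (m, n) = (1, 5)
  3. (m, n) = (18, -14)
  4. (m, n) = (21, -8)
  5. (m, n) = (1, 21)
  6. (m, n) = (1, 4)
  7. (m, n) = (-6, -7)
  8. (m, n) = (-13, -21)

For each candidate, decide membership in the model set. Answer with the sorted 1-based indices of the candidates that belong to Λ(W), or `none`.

6, 7

Numerically λ ≈ 1.61803 and λ' = −1/λ ≈ -0.61803.
candidate 1: (m,n)=(6,-11) → π∥ = 6-11·λ ≈ -11.79837, π⊥ = 6-11·λ' ≈ 12.79837 ∉ [-1.8, -0.6) ⇒ out
candidate 2: (m,n)=(1,5) → π∥ = 1+5·λ ≈ 9.09017, π⊥ = 1+5·λ' ≈ -2.09017 ∉ [-1.8, -0.6) ⇒ out
candidate 3: (m,n)=(18,-14) → π∥ = 18-14·λ ≈ -4.65248, π⊥ = 18-14·λ' ≈ 26.65248 ∉ [-1.8, -0.6) ⇒ out
candidate 4: (m,n)=(21,-8) → π∥ = 21-8·λ ≈ 8.05573, π⊥ = 21-8·λ' ≈ 25.94427 ∉ [-1.8, -0.6) ⇒ out
candidate 5: (m,n)=(1,21) → π∥ = 1+21·λ ≈ 34.97871, π⊥ = 1+21·λ' ≈ -11.97871 ∉ [-1.8, -0.6) ⇒ out
candidate 6: (m,n)=(1,4) → π∥ = 1+4·λ ≈ 7.47214, π⊥ = 1+4·λ' ≈ -1.47214 ∈ [-1.8, -0.6) ⇒ IN Λ
candidate 7: (m,n)=(-6,-7) → π∥ = -6-7·λ ≈ -17.32624, π⊥ = -6-7·λ' ≈ -1.67376 ∈ [-1.8, -0.6) ⇒ IN Λ
candidate 8: (m,n)=(-13,-21) → π∥ = -13-21·λ ≈ -46.97871, π⊥ = -13-21·λ' ≈ -0.02129 ∉ [-1.8, -0.6) ⇒ out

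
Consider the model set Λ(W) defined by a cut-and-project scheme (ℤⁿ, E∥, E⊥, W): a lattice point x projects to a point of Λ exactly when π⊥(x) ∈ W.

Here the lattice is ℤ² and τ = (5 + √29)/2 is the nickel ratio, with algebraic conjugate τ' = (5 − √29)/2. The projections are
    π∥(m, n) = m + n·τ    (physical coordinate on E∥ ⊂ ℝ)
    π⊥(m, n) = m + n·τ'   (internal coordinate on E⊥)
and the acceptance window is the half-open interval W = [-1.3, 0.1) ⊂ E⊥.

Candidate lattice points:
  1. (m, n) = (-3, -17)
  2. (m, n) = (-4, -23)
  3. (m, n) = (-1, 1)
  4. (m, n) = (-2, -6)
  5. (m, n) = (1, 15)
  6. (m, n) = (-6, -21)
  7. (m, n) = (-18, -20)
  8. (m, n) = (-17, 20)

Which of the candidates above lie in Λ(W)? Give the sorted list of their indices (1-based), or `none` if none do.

τ' = (5−√29)/2 ≈ -0.1926.
#1 (-3,-17): internal coord -3 + (-17)·τ' = +0.2739; +0.2739 ∉ [-1.3, 0.1) → out
#2 (-4,-23): internal coord -4 + (-23)·τ' = +0.4294; +0.4294 ∉ [-1.3, 0.1) → out
#3 (-1,1): internal coord -1 + (1)·τ' = -1.1926; -1.1926 ∈ [-1.3, 0.1) → IN Λ
#4 (-2,-6): internal coord -2 + (-6)·τ' = -0.8445; -0.8445 ∈ [-1.3, 0.1) → IN Λ
#5 (1,15): internal coord 1 + (15)·τ' = -1.8887; -1.8887 ∉ [-1.3, 0.1) → out
#6 (-6,-21): internal coord -6 + (-21)·τ' = -1.9558; -1.9558 ∉ [-1.3, 0.1) → out
#7 (-18,-20): internal coord -18 + (-20)·τ' = -14.1484; -14.1484 ∉ [-1.3, 0.1) → out
#8 (-17,20): internal coord -17 + (20)·τ' = -20.8516; -20.8516 ∉ [-1.3, 0.1) → out

3, 4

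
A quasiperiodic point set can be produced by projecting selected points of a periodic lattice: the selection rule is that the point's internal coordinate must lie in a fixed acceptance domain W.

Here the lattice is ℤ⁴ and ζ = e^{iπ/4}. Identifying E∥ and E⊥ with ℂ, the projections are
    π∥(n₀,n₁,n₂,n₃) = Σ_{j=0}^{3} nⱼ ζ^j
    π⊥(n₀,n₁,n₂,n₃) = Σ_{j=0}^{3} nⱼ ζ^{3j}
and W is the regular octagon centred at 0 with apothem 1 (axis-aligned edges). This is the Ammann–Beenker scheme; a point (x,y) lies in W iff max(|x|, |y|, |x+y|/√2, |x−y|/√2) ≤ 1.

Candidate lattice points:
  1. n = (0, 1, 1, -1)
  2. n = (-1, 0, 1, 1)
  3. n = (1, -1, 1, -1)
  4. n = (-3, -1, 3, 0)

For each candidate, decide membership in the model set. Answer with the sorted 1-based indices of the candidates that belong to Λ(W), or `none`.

With ζ = e^{iπ/4} the internal vectors are ζ^0,ζ^3,ζ^6,ζ^9.
candidate 1: n = (0, 1, 1, -1) → π⊥ ≈ (-1.414214, -1.000000); max(|x|,|y|,|x±y|/√2) = 1.707107 > 1 ⇒ ∉ W
candidate 2: n = (-1, 0, 1, 1) → π⊥ ≈ (-0.292893, -0.292893); max(|x|,|y|,|x±y|/√2) = 0.414214 ≤ 1 ⇒ ∈ W
candidate 3: n = (1, -1, 1, -1) → π⊥ ≈ (+1.000000, -2.414214); max(|x|,|y|,|x±y|/√2) = 2.414214 > 1 ⇒ ∉ W
candidate 4: n = (-3, -1, 3, 0) → π⊥ ≈ (-2.292893, -3.707107); max(|x|,|y|,|x±y|/√2) = 4.242641 > 1 ⇒ ∉ W

2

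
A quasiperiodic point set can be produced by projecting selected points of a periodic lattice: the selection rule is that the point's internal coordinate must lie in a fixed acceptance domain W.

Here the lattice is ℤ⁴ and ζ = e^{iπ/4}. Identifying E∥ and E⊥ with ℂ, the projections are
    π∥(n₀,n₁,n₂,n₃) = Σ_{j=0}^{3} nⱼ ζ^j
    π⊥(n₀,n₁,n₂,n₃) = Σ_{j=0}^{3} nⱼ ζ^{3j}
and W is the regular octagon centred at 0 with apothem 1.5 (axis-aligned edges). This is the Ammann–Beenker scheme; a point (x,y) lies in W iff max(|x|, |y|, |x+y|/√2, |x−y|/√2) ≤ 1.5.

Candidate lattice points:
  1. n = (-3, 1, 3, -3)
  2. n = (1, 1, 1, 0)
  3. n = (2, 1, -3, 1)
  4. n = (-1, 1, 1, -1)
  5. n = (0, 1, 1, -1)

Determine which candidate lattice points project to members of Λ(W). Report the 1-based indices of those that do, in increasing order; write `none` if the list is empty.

2

π⊥(n) = n₀ + n₁ζ³ + n₂ζ⁶ + n₃ζ⁹ where ζ = e^{iπ/4}.
#1 (-3, 1, 3, -3): internal (-5.82843, -4.41421); octagon support 7.24264 vs apothem 1.5 → ∉ W
#2 (1, 1, 1, 0): internal (0.29289, -0.29289); octagon support 0.41421 vs apothem 1.5 → ∈ W
#3 (2, 1, -3, 1): internal (2.00000, 4.41421); octagon support 4.53553 vs apothem 1.5 → ∉ W
#4 (-1, 1, 1, -1): internal (-2.41421, -1.00000); octagon support 2.41421 vs apothem 1.5 → ∉ W
#5 (0, 1, 1, -1): internal (-1.41421, -1.00000); octagon support 1.70711 vs apothem 1.5 → ∉ W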